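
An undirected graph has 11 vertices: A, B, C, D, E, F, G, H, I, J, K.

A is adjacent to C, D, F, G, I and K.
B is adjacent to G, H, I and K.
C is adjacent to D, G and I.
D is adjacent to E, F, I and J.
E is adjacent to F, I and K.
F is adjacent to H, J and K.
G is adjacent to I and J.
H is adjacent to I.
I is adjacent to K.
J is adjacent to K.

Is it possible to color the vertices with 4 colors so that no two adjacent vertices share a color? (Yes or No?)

Yes

The chromatic number is 4. A, C, D, I are pairwise adjacent (a clique of size 4), so at least 4 colors are needed.
One proper 4-coloring: A=3, B=3, C=4, D=2, E=3, F=1, G=2, H=2, I=1, J=3, K=2.
That is already a proper 4-coloring.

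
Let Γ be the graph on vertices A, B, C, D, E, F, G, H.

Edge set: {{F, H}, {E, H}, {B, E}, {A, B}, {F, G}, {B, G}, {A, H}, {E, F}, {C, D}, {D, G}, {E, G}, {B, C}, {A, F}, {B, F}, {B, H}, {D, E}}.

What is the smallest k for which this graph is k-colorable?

B, E, F, G are pairwise adjacent (a clique of size 4), so at least 4 colors are needed.
4 colors suffice: color red → {B, D}; color blue → {A, C, E}; color green → {F}; color yellow → {G, H}. Every edge joins two different colors.

4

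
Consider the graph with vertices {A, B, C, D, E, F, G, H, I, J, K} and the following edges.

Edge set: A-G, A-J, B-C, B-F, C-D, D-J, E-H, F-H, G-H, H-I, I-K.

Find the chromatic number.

2

B and C are adjacent, so at least 2 colors are needed.
One proper 2-coloring: A=1, B=1, C=2, D=1, E=2, F=2, G=2, H=1, I=2, J=2, K=1. Every edge joins two different colors.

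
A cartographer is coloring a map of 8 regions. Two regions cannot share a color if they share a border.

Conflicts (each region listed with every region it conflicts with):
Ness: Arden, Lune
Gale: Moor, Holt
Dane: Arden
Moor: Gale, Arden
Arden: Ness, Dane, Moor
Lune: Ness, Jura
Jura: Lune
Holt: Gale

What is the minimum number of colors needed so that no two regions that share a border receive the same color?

Gale and Holt conflict, so at least 2 colors are needed.
One proper 2-coloring: Ness=2, Gale=1, Dane=2, Moor=2, Arden=1, Lune=1, Jura=2, Holt=2. No two conflicting regions share a color.

2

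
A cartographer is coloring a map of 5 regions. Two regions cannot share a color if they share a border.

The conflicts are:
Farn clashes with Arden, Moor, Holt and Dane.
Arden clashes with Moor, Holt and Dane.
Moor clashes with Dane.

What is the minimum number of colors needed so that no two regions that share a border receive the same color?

4

Farn, Arden, Moor, Dane pairwise conflict, so at least 4 colors are needed.
One proper 4-coloring: Farn=1, Arden=2, Moor=4, Holt=3, Dane=3. No two conflicting regions share a color.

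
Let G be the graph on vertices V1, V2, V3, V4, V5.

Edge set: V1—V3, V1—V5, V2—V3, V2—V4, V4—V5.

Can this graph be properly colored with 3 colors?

The chromatic number is 3. The cycle V5-V4-V2-V3-V1-V5 has odd length 5, so it cannot be 2-colored; at least 3 colors are needed.
One proper 3-coloring: V1=1, V2=1, V3=2, V4=2, V5=3.
That is already a proper 3-coloring.

Yes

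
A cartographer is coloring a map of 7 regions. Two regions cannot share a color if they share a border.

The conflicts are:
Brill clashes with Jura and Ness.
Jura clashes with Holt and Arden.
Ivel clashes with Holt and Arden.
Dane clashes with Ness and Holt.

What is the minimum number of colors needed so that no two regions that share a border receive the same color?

3

The cycle Holt-Dane-Ness-Brill-Jura-Holt has odd length 5, so it cannot be 2-colored; at least 3 colors are needed.
A valid assignment using 3 colors: Brill=2, Jura=1, Ivel=1, Dane=3, Ness=1, Holt=2, Arden=2. No two conflicting regions share a color.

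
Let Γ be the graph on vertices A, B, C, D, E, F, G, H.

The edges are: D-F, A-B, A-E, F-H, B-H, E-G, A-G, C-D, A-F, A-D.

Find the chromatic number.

3

A, E, G are pairwise adjacent, so at least 3 colors are needed.
3 colors suffice: A=1, B=2, C=1, D=2, E=3, F=3, G=2, H=1. No two adjacent vertices share a color.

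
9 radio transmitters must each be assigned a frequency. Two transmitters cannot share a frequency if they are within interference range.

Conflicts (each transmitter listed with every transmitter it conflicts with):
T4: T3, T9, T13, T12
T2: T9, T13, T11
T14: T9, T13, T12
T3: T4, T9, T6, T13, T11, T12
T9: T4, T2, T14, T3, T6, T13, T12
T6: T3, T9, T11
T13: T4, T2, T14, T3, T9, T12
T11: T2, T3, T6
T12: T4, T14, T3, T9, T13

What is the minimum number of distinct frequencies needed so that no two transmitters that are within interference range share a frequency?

T4, T3, T9, T13, T12 pairwise conflict, so at least 5 frequencies are needed.
5 frequencies suffice: frequency 1 → {T9, T11}; frequency 2 → {T2, T14, T3}; frequency 3 → {T6, T13}; frequency 4 → {T12}; frequency 5 → {T4}. Every pair that conflicts lands in different frequencies.

5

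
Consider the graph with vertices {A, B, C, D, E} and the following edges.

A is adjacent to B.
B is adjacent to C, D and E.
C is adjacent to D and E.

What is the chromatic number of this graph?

3

B, C, D are mutually adjacent, so at least 3 colors are needed.
3 colors suffice: color 1 → {B}; color 2 → {A, C}; color 3 → {D, E}. Each edge has distinct colors on its endpoints.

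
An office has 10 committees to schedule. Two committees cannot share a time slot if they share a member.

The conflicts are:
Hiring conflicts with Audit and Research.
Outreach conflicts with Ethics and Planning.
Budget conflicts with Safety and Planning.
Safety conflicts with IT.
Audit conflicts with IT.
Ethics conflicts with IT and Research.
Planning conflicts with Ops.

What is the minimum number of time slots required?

3

The cycle Hiring-Research-Ethics-IT-Audit-Hiring has odd length 5, so it cannot be 2-colored; at least 3 time slots are needed.
3 time slots suffice: time slot 1 → {Planning, IT, Research}; time slot 2 → {Hiring, Safety, Ethics, Ops}; time slot 3 → {Outreach, Budget, Audit}. Every pair that conflicts lands in different time slots.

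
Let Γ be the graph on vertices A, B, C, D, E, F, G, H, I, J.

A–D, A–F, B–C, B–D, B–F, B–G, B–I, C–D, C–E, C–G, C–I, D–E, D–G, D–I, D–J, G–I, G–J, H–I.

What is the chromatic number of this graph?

B, C, D, G, I are pairwise adjacent (a clique of size 5), so at least 5 colors are needed.
5 colors suffice: color red → {D, F, H}; color blue → {A, E, G}; color green → {B, J}; color yellow → {I}; color purple → {C}. Each edge has distinct colors on its endpoints.

5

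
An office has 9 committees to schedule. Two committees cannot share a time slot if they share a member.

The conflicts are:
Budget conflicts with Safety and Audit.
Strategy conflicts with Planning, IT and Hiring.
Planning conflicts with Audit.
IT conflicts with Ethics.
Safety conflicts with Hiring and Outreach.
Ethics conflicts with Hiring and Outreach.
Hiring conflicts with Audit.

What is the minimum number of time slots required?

2

Hiring and Audit conflict, so at least 2 time slots are needed.
Using 2 time slots: Budget=1, Strategy=2, Planning=1, IT=1, Safety=2, Ethics=2, Hiring=1, Outreach=1, Audit=2. Every pair that conflicts lands in different time slots.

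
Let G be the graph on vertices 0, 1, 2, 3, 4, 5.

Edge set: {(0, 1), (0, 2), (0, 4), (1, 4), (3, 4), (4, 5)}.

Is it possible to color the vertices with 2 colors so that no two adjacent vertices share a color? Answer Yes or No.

No

0, 1, 4 are pairwise adjacent, so at least 3 colors are needed.
So 2 colors are not enough.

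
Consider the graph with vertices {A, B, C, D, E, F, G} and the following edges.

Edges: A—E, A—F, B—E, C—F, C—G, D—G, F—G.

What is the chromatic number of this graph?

3

C, F, G form a triangle, so at least 3 colors are needed.
3 colors suffice: color 1 → {D, E, F}; color 2 → {A, B, G}; color 3 → {C}. Each edge has distinct colors on its endpoints.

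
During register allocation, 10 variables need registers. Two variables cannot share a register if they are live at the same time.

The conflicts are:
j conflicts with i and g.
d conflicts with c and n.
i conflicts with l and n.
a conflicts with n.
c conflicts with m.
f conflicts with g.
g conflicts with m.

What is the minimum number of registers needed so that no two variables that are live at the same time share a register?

3

The cycle n-d-c-m-g-j-i-n has odd length 7, so it cannot be 2-colored; at least 3 registers are needed.
3 registers suffice: register 1 → {i, a, c, g}; register 2 → {j, l, f, n, m}; register 3 → {d}. Each listed conflict is separated.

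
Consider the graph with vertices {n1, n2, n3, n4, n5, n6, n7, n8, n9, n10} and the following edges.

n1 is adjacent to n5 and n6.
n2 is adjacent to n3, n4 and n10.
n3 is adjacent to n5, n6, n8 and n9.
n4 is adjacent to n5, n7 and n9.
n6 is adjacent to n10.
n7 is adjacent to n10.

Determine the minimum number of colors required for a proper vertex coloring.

2

n3 and n8 are adjacent, so at least 2 colors are needed.
A valid assignment using 2 colors: n1=red, n2=blue, n3=red, n4=red, n5=blue, n6=blue, n7=blue, n8=blue, n9=blue, n10=red. No two adjacent vertices share a color.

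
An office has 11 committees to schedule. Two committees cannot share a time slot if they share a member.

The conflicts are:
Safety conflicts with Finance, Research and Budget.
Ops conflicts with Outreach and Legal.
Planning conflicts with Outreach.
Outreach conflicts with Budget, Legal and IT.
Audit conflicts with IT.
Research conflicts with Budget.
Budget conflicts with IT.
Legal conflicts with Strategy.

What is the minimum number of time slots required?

Ops, Outreach, Legal all conflict with each other, so at least 3 time slots are needed.
A valid assignment using 3 time slots: Safety=1, Ops=3, Planning=2, Outreach=1, Finance=2, Audit=1, Research=3, Budget=2, Legal=2, Strategy=1, IT=3. Each listed conflict is separated.

3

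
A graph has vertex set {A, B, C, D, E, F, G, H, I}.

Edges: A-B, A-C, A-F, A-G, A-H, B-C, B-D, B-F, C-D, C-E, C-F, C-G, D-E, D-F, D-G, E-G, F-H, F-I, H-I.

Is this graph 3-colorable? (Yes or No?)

No

B, C, D, F are mutually adjacent (a clique of size 4), so at least 4 colors are needed.
So 3 colors are not enough.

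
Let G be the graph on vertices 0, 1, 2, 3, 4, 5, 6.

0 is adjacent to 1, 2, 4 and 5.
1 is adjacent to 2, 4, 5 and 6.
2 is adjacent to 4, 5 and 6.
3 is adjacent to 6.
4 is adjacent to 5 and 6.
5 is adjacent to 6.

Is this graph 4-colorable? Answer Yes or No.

0, 1, 2, 4, 5 form a clique, so at least 5 colors are needed.
So 4 colors are not enough.

No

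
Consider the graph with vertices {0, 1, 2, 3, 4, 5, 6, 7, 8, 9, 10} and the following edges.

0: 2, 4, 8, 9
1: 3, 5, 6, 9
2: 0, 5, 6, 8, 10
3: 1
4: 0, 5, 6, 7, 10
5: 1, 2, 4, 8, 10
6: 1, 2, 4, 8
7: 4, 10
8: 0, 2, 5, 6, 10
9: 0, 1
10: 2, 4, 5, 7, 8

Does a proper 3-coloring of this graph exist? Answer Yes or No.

No

2, 5, 8, 10 are mutually adjacent (a clique of size 4), so at least 4 colors are needed.
So 3 colors are not enough.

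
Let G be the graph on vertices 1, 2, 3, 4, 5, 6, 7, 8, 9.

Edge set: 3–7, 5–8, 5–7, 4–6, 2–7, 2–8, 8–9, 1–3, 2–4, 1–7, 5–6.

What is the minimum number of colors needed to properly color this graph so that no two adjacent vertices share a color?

1, 3, 7 are pairwise adjacent, so at least 3 colors are needed.
3 colors suffice: color red → {4, 7, 8}; color blue → {1, 2, 5, 9}; color green → {3, 6}. Each edge has distinct colors on its endpoints.

3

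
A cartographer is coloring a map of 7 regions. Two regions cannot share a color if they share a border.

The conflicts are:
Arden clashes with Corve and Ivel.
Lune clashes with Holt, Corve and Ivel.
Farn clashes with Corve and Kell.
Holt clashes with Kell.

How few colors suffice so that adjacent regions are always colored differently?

The cycle Kell-Holt-Lune-Corve-Farn-Kell has odd length 5, so it cannot be 2-colored; at least 3 colors are needed.
A valid assignment using 3 colors: Arden=1, Lune=1, Farn=1, Holt=2, Corve=2, Kell=3, Ivel=2. Every pair that conflicts lands in different colors.

3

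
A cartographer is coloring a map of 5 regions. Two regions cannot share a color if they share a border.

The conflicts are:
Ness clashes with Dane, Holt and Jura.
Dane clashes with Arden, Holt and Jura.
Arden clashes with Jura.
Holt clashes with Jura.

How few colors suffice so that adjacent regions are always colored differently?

4

Ness, Dane, Holt, Jura pairwise conflict, so at least 4 colors are needed.
4 colors suffice: color 1 → {Dane}; color 2 → {Jura}; color 3 → {Arden, Holt}; color 4 → {Ness}. Every pair that conflicts lands in different colors.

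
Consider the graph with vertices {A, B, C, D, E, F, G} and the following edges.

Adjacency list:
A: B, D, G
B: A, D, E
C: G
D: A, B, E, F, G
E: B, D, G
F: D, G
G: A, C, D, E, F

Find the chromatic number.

B, D, E are mutually adjacent, so at least 3 colors are needed.
A valid assignment using 3 colors: A=3, B=1, C=2, D=2, E=3, F=3, G=1. Every edge joins two different colors.

3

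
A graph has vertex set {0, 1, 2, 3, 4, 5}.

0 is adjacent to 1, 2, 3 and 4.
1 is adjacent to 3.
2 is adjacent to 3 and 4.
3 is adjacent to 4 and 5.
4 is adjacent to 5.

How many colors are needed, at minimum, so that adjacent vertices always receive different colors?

0, 2, 3, 4 are mutually adjacent (a clique of size 4), so at least 4 colors are needed.
A valid assignment using 4 colors: 0=b, 1=c, 2=d, 3=a, 4=c, 5=b. Every edge joins two different colors.

4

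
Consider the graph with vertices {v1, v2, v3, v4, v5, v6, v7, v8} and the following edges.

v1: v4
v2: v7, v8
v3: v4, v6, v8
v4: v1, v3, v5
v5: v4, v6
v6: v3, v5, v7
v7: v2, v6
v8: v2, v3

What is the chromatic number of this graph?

3

The cycle v7-v6-v3-v8-v2-v7 has odd length 5, so it cannot be 2-colored; at least 3 colors are needed.
3 colors suffice: color 1 → {v1, v2, v3, v5}; color 2 → {v4, v6, v8}; color 3 → {v7}. Every edge joins two different colors.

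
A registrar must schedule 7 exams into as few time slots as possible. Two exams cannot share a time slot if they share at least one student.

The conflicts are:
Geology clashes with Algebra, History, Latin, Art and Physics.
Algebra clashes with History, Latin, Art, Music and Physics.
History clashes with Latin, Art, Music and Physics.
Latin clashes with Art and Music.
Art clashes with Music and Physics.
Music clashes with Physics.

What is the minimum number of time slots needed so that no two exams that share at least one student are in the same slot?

5

Algebra, History, Latin, Art, Music are mutually in conflict, so at least 5 time slots are needed.
A valid assignment using 5 time slots: Geology=5, Algebra=2, History=1, Latin=4, Art=3, Music=5, Physics=4. Every pair that conflicts lands in different time slots.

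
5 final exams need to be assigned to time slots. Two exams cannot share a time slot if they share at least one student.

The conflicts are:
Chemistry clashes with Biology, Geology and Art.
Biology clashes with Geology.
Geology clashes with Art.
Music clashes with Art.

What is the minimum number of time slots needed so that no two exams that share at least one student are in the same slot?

3

Chemistry, Geology, Art all conflict with each other, so at least 3 time slots are needed.
3 time slots suffice: time slot 1 → {Biology, Art}; time slot 2 → {Geology, Music}; time slot 3 → {Chemistry}. Each listed conflict is separated.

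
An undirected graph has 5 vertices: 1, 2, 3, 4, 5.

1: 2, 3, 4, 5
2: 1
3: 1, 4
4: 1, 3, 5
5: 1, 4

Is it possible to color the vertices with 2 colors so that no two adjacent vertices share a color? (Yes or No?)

No

1, 3, 4 form a triangle, so at least 3 colors are needed.
So 2 colors are not enough.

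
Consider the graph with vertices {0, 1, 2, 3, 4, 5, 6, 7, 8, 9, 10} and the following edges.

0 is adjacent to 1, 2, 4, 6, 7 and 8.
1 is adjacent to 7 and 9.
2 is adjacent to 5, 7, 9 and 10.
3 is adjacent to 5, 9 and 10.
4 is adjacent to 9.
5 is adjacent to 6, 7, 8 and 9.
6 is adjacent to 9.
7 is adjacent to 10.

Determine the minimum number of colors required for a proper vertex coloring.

3

2, 7, 10 form a triangle, so at least 3 colors are needed.
3 colors suffice: color red → {7, 8, 9}; color blue → {0, 5, 10}; color green → {1, 2, 3, 4, 6}. Every edge joins two different colors.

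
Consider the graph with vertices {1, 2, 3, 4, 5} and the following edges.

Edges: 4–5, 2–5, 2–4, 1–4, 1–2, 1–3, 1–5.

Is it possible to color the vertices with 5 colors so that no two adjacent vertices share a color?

The chromatic number is 4. 1, 2, 4, 5 are pairwise adjacent (a clique of size 4), so at least 4 colors are needed.
A valid assignment using 4 colors: 1=a, 2=c, 3=b, 4=d, 5=b.
Since 5 ≥ 4, a proper 5-coloring certainly exists.

Yes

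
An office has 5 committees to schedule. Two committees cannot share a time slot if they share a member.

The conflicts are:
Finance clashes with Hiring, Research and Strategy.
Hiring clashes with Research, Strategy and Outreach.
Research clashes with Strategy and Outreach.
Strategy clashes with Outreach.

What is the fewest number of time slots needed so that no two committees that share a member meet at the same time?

Finance, Hiring, Research, Strategy all conflict with each other, so at least 4 time slots are needed.
4 time slots suffice: time slot 1 → {Research}; time slot 2 → {Strategy}; time slot 3 → {Hiring}; time slot 4 → {Finance, Outreach}. Each listed conflict is separated.

4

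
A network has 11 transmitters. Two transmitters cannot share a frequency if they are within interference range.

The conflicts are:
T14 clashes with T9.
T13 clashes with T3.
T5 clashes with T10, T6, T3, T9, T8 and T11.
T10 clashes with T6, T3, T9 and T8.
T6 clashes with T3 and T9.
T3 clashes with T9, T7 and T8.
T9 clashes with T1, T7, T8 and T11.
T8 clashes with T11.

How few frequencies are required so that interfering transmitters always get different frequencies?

T5, T10, T6, T3, T9 pairwise conflict, so at least 5 frequencies are needed.
5 frequencies suffice: T14=2, T13=1, T5=3, T10=4, T6=5, T3=2, T9=1, T1=2, T7=3, T8=5, T11=2. Each listed conflict is separated.

5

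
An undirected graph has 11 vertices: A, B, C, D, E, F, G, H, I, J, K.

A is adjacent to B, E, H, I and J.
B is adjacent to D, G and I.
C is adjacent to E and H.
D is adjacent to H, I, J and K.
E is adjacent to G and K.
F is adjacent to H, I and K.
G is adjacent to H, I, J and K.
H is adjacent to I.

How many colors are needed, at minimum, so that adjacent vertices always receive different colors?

3

B, G, I are mutually adjacent, so at least 3 colors are needed.
One proper 3-coloring: A=1, B=2, C=1, D=1, E=2, F=1, G=1, H=2, I=3, J=2, K=3. Every edge joins two different colors.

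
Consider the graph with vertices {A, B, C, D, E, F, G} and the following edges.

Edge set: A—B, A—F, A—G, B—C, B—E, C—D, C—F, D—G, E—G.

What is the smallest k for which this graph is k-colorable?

The cycle A-G-D-C-B-A has odd length 5, so it cannot be 2-colored; at least 3 colors are needed.
3 colors suffice: A=1, B=2, C=1, D=3, E=1, F=2, G=2. Every edge joins two different colors.

3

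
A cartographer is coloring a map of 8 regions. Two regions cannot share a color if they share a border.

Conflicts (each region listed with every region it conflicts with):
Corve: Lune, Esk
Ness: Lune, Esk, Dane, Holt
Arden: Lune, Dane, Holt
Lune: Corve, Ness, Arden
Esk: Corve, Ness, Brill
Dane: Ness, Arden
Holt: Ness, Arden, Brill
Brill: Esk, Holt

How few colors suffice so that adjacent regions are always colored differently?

2

Arden and Dane conflict, so at least 2 colors are needed.
One proper 2-coloring: Corve=1, Ness=1, Arden=1, Lune=2, Esk=2, Dane=2, Holt=2, Brill=1. Every pair that conflicts lands in different colors.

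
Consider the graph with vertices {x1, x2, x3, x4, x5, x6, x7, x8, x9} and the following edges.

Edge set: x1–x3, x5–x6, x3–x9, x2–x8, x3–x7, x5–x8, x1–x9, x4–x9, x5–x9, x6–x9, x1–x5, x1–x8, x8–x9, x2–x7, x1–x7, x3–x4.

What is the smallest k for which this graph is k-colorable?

x1, x5, x8, x9 are mutually adjacent (a clique of size 4), so at least 4 colors are needed.
4 colors suffice: color 1 → {x7, x9}; color 2 → {x1, x2, x4, x6}; color 3 → {x3, x5}; color 4 → {x8}. No two adjacent vertices share a color.

4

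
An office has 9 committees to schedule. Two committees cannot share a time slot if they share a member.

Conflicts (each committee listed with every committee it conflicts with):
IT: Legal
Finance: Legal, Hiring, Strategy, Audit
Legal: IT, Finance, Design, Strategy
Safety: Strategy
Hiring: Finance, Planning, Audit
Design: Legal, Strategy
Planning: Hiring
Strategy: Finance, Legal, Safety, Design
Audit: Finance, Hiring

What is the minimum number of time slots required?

Legal, Design, Strategy pairwise conflict, so at least 3 time slots are needed.
3 time slots suffice: time slot 1 → {Legal, Safety, Hiring}; time slot 2 → {IT, Finance, Design, Planning}; time slot 3 → {Strategy, Audit}. Each listed conflict is separated.

3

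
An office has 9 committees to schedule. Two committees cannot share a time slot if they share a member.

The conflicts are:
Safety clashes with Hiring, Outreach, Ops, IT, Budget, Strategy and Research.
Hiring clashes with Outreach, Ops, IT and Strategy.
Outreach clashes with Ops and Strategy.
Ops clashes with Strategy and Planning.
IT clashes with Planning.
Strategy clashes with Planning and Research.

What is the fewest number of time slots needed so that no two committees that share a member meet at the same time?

Safety, Hiring, Outreach, Ops, Strategy pairwise conflict, so at least 5 time slots are needed.
5 time slots suffice: time slot 1 → {Safety, Planning}; time slot 2 → {IT, Budget, Strategy}; time slot 3 → {Ops, Research}; time slot 4 → {Hiring}; time slot 5 → {Outreach}. Every pair that conflicts lands in different time slots.

5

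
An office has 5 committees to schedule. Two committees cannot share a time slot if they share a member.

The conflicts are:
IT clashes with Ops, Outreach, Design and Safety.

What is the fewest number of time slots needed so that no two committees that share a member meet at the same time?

2

IT and Safety conflict, so at least 2 time slots are needed.
Using 2 time slots: IT=1, Ops=2, Outreach=2, Design=2, Safety=2. No two conflicting committees share a time slot.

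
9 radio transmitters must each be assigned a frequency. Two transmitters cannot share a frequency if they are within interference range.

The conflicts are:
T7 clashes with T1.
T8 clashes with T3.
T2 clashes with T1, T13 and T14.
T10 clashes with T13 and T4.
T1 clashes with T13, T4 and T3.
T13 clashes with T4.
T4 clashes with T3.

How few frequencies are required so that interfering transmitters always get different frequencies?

T1, T13, T4 all conflict with each other, so at least 3 frequencies are needed.
A valid assignment using 3 frequencies: T7=2, T8=1, T2=2, T10=1, T1=1, T13=3, T14=1, T4=2, T3=3. No two conflicting transmitters share a frequency.

3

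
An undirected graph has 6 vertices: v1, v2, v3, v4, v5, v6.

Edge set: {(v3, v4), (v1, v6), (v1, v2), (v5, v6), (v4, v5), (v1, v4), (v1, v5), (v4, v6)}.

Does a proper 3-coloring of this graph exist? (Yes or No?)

v1, v4, v5, v6 are mutually adjacent (a clique of size 4), so at least 4 colors are needed.
So 3 colors are not enough.

No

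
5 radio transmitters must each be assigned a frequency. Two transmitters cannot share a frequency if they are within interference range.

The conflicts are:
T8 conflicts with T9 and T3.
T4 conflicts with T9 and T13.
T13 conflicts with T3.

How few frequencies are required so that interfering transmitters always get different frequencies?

3

The cycle T3-T8-T9-T4-T13-T3 has odd length 5, so it cannot be 2-colored; at least 3 frequencies are needed.
3 frequencies suffice: T8=2, T4=2, T9=1, T13=3, T3=1. No two conflicting transmitters share a frequency.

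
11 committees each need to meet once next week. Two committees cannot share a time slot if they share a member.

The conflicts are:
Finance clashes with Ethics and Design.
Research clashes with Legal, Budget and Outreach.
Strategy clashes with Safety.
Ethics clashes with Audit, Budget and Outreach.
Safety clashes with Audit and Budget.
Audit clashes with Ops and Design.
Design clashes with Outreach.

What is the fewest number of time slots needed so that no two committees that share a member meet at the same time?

Strategy and Safety conflict, so at least 2 time slots are needed.
2 time slots suffice: time slot 1 → {Finance, Strategy, Legal, Audit, Budget, Outreach}; time slot 2 → {Research, Ethics, Safety, Ops, Design}. Every pair that conflicts lands in different time slots.

2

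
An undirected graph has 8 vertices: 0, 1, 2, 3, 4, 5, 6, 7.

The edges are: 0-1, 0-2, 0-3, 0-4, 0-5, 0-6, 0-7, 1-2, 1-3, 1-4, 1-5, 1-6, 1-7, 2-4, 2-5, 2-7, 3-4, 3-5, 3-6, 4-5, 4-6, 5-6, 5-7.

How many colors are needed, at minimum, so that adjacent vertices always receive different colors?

6

0, 1, 3, 4, 5, 6 form a clique, so at least 6 colors are needed.
6 colors suffice: 0=c, 1=a, 2=e, 3=e, 4=d, 5=b, 6=f, 7=d. No two adjacent vertices share a color.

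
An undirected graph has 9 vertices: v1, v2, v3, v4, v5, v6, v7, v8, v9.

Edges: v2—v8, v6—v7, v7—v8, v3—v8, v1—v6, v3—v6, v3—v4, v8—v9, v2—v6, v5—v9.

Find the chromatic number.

v3 and v8 are adjacent, so at least 2 colors are needed.
2 colors suffice: v1=B, v2=B, v3=B, v4=R, v5=R, v6=R, v7=B, v8=R, v9=B. Every edge joins two different colors.

2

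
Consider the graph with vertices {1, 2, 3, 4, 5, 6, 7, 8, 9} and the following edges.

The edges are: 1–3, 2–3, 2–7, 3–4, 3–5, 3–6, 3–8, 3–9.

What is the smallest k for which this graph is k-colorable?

1 and 3 are adjacent, so at least 2 colors are needed.
2 colors suffice: 1=blue, 2=blue, 3=red, 4=blue, 5=blue, 6=blue, 7=red, 8=blue, 9=blue. Each edge has distinct colors on its endpoints.

2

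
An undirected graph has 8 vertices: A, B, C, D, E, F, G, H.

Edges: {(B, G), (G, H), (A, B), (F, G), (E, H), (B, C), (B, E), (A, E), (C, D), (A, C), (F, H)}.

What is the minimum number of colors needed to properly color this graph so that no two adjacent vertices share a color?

3

F, G, H are mutually adjacent, so at least 3 colors are needed.
3 colors suffice: color 1 → {B, D, H}; color 2 → {C, E, G}; color 3 → {A, F}. Every edge joins two different colors.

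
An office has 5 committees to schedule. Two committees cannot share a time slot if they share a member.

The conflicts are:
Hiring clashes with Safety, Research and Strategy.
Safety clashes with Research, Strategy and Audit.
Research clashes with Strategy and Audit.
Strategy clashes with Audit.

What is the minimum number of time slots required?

Safety, Research, Strategy, Audit all conflict with each other, so at least 4 time slots are needed.
A valid assignment using 4 time slots: Hiring=4, Safety=3, Research=2, Strategy=1, Audit=4. Each listed conflict is separated.

4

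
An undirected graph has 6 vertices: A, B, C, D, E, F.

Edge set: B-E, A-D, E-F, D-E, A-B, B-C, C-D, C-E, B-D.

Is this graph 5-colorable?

Yes

The chromatic number is 4. B, C, D, E are mutually adjacent (a clique of size 4), so at least 4 colors are needed.
4 colors suffice: color red → {B, F}; color blue → {A, E}; color green → {D}; color yellow → {C}.
Since 5 ≥ 4, a proper 5-coloring certainly exists.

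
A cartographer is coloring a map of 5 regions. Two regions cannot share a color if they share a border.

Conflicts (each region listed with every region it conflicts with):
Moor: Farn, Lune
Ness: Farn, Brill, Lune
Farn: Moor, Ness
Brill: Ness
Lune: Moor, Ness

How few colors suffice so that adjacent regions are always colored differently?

2

Ness and Lune conflict, so at least 2 colors are needed.
One proper 2-coloring: Moor=1, Ness=1, Farn=2, Brill=2, Lune=2. Each listed conflict is separated.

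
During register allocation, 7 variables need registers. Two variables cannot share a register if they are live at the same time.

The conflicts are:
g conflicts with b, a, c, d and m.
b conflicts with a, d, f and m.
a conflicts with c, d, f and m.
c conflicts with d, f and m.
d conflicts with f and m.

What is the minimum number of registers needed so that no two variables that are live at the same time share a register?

5

g, a, c, d, m are mutually in conflict, so at least 5 registers are needed.
5 registers suffice: register 1 → {d}; register 2 → {a}; register 3 → {b, c}; register 4 → {f, m}; register 5 → {g}. Every pair that conflicts lands in different registers.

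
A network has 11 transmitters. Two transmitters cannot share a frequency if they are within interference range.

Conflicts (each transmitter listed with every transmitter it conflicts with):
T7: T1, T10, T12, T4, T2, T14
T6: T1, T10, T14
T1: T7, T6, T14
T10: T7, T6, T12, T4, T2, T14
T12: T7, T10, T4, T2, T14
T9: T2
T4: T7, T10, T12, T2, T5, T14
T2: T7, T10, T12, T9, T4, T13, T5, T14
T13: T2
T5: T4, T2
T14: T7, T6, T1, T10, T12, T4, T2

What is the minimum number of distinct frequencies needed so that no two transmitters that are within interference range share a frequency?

6

T7, T10, T12, T4, T2, T14 pairwise conflict, so at least 6 frequencies are needed.
Using 6 frequencies: T7=4, T6=1, T1=3, T10=3, T12=6, T9=2, T4=5, T2=1, T13=2, T5=2, T14=2. No two conflicting transmitters share a frequency.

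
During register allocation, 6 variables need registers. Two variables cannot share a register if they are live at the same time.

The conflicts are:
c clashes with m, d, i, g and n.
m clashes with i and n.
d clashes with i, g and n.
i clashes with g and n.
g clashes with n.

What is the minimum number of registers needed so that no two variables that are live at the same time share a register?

c, d, i, g, n all conflict with each other, so at least 5 registers are needed.
5 registers suffice: register 1 → {i}; register 2 → {n}; register 3 → {c}; register 4 → {m, d}; register 5 → {g}. Each listed conflict is separated.

5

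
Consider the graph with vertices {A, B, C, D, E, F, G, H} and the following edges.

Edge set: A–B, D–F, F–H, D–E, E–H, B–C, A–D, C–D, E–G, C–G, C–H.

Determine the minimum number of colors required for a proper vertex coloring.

2

D and F are adjacent, so at least 2 colors are needed.
One proper 2-coloring: A=2, B=1, C=2, D=1, E=2, F=2, G=1, H=1. No two adjacent vertices share a color.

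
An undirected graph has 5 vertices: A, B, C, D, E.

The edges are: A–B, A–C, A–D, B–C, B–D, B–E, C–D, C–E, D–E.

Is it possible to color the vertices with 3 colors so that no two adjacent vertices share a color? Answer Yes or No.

No

B, C, D, E are pairwise adjacent (a clique of size 4), so at least 4 colors are needed.
So 3 colors are not enough.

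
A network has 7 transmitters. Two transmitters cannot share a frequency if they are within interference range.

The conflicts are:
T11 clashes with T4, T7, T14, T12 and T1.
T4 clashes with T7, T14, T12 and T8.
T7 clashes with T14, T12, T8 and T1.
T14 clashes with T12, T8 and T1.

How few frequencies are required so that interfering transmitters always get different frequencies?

T11, T4, T7, T14, T12 pairwise conflict, so at least 5 frequencies are needed.
5 frequencies suffice: frequency 1 → {T7}; frequency 2 → {T14}; frequency 3 → {T11, T8}; frequency 4 → {T4, T1}; frequency 5 → {T12}. Every pair that conflicts lands in different frequencies.

5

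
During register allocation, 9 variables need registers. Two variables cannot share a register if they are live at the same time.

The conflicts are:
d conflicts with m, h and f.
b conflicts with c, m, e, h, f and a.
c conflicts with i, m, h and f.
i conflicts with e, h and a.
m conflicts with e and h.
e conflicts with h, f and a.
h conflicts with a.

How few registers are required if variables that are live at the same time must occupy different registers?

4

b, c, m, h are mutually in conflict, so at least 4 registers are needed.
4 registers suffice: register 1 → {h, f}; register 2 → {d, b, i}; register 3 → {c, e}; register 4 → {m, a}. Each listed conflict is separated.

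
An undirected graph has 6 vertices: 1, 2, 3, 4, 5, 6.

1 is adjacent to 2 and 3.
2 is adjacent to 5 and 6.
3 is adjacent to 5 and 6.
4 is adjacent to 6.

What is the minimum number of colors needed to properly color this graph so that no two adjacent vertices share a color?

1 and 2 are adjacent, so at least 2 colors are needed.
2 colors suffice: color red → {2, 3, 4}; color blue → {1, 5, 6}. Every edge joins two different colors.

2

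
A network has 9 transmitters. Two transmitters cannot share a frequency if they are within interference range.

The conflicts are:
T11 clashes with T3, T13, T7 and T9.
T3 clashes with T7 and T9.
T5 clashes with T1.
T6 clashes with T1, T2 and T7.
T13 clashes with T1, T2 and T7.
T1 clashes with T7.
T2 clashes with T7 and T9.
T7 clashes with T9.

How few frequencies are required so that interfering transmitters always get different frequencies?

T11, T3, T7, T9 all conflict with each other, so at least 4 frequencies are needed.
4 frequencies suffice: frequency 1 → {T5, T7}; frequency 2 → {T11, T1, T2}; frequency 3 → {T6, T13, T9}; frequency 4 → {T3}. Each listed conflict is separated.

4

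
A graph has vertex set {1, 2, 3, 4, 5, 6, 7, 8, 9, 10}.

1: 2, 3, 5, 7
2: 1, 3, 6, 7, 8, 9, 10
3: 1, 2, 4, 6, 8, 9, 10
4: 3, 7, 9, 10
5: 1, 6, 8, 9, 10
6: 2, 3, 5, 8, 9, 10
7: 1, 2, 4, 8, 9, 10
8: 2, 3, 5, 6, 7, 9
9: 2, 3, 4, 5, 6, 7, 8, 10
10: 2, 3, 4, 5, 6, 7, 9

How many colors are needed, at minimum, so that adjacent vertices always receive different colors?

5

2, 3, 6, 9, 10 form a clique, so at least 5 colors are needed.
One proper 5-coloring: 1=red, 2=yellow, 3=green, 4=yellow, 5=green, 6=purple, 7=green, 8=blue, 9=red, 10=blue. Every edge joins two different colors.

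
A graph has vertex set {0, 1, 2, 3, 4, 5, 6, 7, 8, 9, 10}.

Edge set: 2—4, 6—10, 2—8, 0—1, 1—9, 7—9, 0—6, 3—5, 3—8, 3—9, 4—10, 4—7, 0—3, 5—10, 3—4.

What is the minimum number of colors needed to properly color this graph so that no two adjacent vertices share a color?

The cycle 4-3-0-6-10-4 has odd length 5, so it cannot be 2-colored; at least 3 colors are needed.
3 colors suffice: color red → {1, 2, 3, 7, 10}; color blue → {0, 4, 5, 8, 9}; color green → {6}. Every edge joins two different colors.

3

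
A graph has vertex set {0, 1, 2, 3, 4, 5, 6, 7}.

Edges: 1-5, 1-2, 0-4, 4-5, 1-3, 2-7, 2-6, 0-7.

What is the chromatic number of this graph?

0 and 4 are adjacent, so at least 2 colors are needed.
2 colors suffice: color red → {0, 2, 3, 5}; color blue → {1, 4, 6, 7}. Every edge joins two different colors.

2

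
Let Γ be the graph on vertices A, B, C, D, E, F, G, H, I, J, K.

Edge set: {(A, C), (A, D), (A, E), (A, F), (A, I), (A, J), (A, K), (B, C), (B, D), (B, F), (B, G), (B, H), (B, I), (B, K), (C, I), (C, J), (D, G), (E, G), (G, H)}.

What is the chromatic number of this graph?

3

A, C, I are mutually adjacent, so at least 3 colors are needed.
3 colors suffice: A=1, B=1, C=2, D=3, E=3, F=2, G=2, H=3, I=3, J=3, K=2. Every edge joins two different colors.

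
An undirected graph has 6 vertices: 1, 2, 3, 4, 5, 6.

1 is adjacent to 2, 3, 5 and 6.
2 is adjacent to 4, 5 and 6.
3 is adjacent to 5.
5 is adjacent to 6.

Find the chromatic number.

1, 2, 5, 6 form a clique, so at least 4 colors are needed.
4 colors suffice: color red → {4, 5}; color blue → {2, 3}; color green → {1}; color yellow → {6}. Each edge has distinct colors on its endpoints.

4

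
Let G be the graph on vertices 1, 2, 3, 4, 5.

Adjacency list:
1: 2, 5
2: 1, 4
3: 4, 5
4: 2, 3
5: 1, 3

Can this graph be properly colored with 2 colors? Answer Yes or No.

The cycle 4-2-1-5-3-4 has odd length 5, so it cannot be 2-colored; at least 3 colors are needed.
So 2 colors are not enough.

No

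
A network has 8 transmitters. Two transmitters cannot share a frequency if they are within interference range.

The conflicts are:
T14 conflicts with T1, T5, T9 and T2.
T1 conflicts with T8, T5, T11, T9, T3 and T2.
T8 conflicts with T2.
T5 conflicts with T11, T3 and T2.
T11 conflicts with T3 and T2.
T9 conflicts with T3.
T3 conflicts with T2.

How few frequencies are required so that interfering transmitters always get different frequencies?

5

T1, T5, T11, T3, T2 all conflict with each other, so at least 5 frequencies are needed.
5 frequencies suffice: T14=4, T1=1, T8=3, T5=3, T11=5, T9=2, T3=4, T2=2. Each listed conflict is separated.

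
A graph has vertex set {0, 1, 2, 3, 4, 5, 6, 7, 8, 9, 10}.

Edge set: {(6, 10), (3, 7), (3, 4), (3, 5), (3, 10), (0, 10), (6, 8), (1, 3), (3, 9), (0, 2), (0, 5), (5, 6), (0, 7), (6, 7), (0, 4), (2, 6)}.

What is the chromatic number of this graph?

2

0 and 10 are adjacent, so at least 2 colors are needed.
A valid assignment using 2 colors: 0=a, 1=b, 2=b, 3=a, 4=b, 5=b, 6=a, 7=b, 8=b, 9=b, 10=b. Each edge has distinct colors on its endpoints.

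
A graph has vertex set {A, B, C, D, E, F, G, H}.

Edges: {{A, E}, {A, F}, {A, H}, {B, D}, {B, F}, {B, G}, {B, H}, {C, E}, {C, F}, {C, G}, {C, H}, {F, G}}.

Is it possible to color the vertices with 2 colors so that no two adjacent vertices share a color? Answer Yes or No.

C, F, G are pairwise adjacent, so at least 3 colors are needed.
So 2 colors are not enough.

No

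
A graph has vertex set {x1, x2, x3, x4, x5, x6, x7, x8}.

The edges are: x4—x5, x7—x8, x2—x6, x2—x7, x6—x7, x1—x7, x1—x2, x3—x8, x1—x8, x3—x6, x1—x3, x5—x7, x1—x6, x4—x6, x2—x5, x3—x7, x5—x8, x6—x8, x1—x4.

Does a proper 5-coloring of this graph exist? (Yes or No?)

The chromatic number is 5. x1, x3, x6, x7, x8 form a clique, so at least 5 colors are needed.
A valid assignment using 5 colors: x1=2, x2=4, x3=5, x4=3, x5=1, x6=1, x7=3, x8=4.
That is already a proper 5-coloring.

Yes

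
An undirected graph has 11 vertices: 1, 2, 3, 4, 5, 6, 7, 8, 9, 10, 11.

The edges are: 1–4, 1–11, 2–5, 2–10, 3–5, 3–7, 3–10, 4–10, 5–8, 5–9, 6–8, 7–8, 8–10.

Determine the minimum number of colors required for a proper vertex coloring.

2

3 and 7 are adjacent, so at least 2 colors are needed.
One proper 2-coloring: 1=b, 2=a, 3=a, 4=a, 5=b, 6=b, 7=b, 8=a, 9=a, 10=b, 11=a. Every edge joins two different colors.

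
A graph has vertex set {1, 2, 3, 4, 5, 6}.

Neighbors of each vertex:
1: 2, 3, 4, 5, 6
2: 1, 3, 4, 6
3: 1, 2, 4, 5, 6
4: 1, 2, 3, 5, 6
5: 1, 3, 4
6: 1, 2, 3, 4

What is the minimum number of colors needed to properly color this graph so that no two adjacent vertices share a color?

1, 2, 3, 4, 6 are pairwise adjacent (a clique of size 5), so at least 5 colors are needed.
5 colors suffice: color a → {3}; color b → {4}; color c → {1}; color d → {2, 5}; color e → {6}. No two adjacent vertices share a color.

5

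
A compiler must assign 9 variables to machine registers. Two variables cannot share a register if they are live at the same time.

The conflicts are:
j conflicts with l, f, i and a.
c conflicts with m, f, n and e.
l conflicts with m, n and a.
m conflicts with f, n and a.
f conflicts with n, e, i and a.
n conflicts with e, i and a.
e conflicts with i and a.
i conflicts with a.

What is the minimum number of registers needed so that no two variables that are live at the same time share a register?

5

f, n, e, i, a all conflict with each other, so at least 5 registers are needed.
A valid assignment using 5 registers: j=1, c=3, l=2, m=4, f=2, n=1, e=5, i=4, a=3. Every pair that conflicts lands in different registers.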